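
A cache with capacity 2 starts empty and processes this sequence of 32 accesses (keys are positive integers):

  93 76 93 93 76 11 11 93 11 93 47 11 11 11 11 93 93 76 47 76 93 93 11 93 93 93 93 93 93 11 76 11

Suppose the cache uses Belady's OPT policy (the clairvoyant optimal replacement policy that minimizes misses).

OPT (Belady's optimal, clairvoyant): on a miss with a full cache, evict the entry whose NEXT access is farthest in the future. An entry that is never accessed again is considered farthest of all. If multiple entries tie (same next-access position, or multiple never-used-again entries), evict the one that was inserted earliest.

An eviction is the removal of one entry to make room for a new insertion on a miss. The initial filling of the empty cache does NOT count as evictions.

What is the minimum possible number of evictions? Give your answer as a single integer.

OPT (Belady) simulation (capacity=2):
  1. access 93: MISS. Cache: [93]
  2. access 76: MISS. Cache: [93 76]
  3. access 93: HIT. Next use of 93: step 4. Cache: [93 76]
  4. access 93: HIT. Next use of 93: step 8. Cache: [93 76]
  5. access 76: HIT. Next use of 76: step 18. Cache: [93 76]
  6. access 11: MISS, evict 76 (next use: step 18). Cache: [93 11]
  7. access 11: HIT. Next use of 11: step 9. Cache: [93 11]
  8. access 93: HIT. Next use of 93: step 10. Cache: [93 11]
  9. access 11: HIT. Next use of 11: step 12. Cache: [93 11]
  10. access 93: HIT. Next use of 93: step 16. Cache: [93 11]
  11. access 47: MISS, evict 93 (next use: step 16). Cache: [11 47]
  12. access 11: HIT. Next use of 11: step 13. Cache: [11 47]
  13. access 11: HIT. Next use of 11: step 14. Cache: [11 47]
  14. access 11: HIT. Next use of 11: step 15. Cache: [11 47]
  15. access 11: HIT. Next use of 11: step 23. Cache: [11 47]
  16. access 93: MISS, evict 11 (next use: step 23). Cache: [47 93]
  17. access 93: HIT. Next use of 93: step 21. Cache: [47 93]
  18. access 76: MISS, evict 93 (next use: step 21). Cache: [47 76]
  19. access 47: HIT. Next use of 47: never. Cache: [47 76]
  20. access 76: HIT. Next use of 76: step 31. Cache: [47 76]
  21. access 93: MISS, evict 47 (next use: never). Cache: [76 93]
  22. access 93: HIT. Next use of 93: step 24. Cache: [76 93]
  23. access 11: MISS, evict 76 (next use: step 31). Cache: [93 11]
  24. access 93: HIT. Next use of 93: step 25. Cache: [93 11]
  25. access 93: HIT. Next use of 93: step 26. Cache: [93 11]
  26. access 93: HIT. Next use of 93: step 27. Cache: [93 11]
  27. access 93: HIT. Next use of 93: step 28. Cache: [93 11]
  28. access 93: HIT. Next use of 93: step 29. Cache: [93 11]
  29. access 93: HIT. Next use of 93: never. Cache: [93 11]
  30. access 11: HIT. Next use of 11: step 32. Cache: [93 11]
  31. access 76: MISS, evict 93 (next use: never). Cache: [11 76]
  32. access 11: HIT. Next use of 11: never. Cache: [11 76]
Total: 23 hits, 9 misses, 7 evictions

Answer: 7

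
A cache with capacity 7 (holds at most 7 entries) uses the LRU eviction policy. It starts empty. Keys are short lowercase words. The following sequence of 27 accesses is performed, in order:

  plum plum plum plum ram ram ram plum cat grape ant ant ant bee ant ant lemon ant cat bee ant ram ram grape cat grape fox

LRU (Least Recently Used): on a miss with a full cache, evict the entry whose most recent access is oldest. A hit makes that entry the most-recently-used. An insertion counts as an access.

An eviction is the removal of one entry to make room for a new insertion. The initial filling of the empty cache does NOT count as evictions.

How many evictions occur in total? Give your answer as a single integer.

LRU simulation (capacity=7):
  1. access plum: MISS. Cache (LRU->MRU): [plum]
  2. access plum: HIT. Cache (LRU->MRU): [plum]
  3. access plum: HIT. Cache (LRU->MRU): [plum]
  4. access plum: HIT. Cache (LRU->MRU): [plum]
  5. access ram: MISS. Cache (LRU->MRU): [plum ram]
  6. access ram: HIT. Cache (LRU->MRU): [plum ram]
  7. access ram: HIT. Cache (LRU->MRU): [plum ram]
  8. access plum: HIT. Cache (LRU->MRU): [ram plum]
  9. access cat: MISS. Cache (LRU->MRU): [ram plum cat]
  10. access grape: MISS. Cache (LRU->MRU): [ram plum cat grape]
  11. access ant: MISS. Cache (LRU->MRU): [ram plum cat grape ant]
  12. access ant: HIT. Cache (LRU->MRU): [ram plum cat grape ant]
  13. access ant: HIT. Cache (LRU->MRU): [ram plum cat grape ant]
  14. access bee: MISS. Cache (LRU->MRU): [ram plum cat grape ant bee]
  15. access ant: HIT. Cache (LRU->MRU): [ram plum cat grape bee ant]
  16. access ant: HIT. Cache (LRU->MRU): [ram plum cat grape bee ant]
  17. access lemon: MISS. Cache (LRU->MRU): [ram plum cat grape bee ant lemon]
  18. access ant: HIT. Cache (LRU->MRU): [ram plum cat grape bee lemon ant]
  19. access cat: HIT. Cache (LRU->MRU): [ram plum grape bee lemon ant cat]
  20. access bee: HIT. Cache (LRU->MRU): [ram plum grape lemon ant cat bee]
  21. access ant: HIT. Cache (LRU->MRU): [ram plum grape lemon cat bee ant]
  22. access ram: HIT. Cache (LRU->MRU): [plum grape lemon cat bee ant ram]
  23. access ram: HIT. Cache (LRU->MRU): [plum grape lemon cat bee ant ram]
  24. access grape: HIT. Cache (LRU->MRU): [plum lemon cat bee ant ram grape]
  25. access cat: HIT. Cache (LRU->MRU): [plum lemon bee ant ram grape cat]
  26. access grape: HIT. Cache (LRU->MRU): [plum lemon bee ant ram cat grape]
  27. access fox: MISS, evict plum. Cache (LRU->MRU): [lemon bee ant ram cat grape fox]
Total: 19 hits, 8 misses, 1 evictions

Answer: 1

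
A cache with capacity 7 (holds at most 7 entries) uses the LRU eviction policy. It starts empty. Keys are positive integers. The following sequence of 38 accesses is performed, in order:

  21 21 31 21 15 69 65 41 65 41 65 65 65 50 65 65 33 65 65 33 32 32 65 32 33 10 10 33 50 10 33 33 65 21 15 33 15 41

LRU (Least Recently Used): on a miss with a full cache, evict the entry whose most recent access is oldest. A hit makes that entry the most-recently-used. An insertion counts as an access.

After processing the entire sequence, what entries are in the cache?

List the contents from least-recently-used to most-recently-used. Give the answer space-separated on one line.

LRU simulation (capacity=7):
  1. access 21: MISS. Cache (LRU->MRU): [21]
  2. access 21: HIT. Cache (LRU->MRU): [21]
  3. access 31: MISS. Cache (LRU->MRU): [21 31]
  4. access 21: HIT. Cache (LRU->MRU): [31 21]
  5. access 15: MISS. Cache (LRU->MRU): [31 21 15]
  6. access 69: MISS. Cache (LRU->MRU): [31 21 15 69]
  7. access 65: MISS. Cache (LRU->MRU): [31 21 15 69 65]
  8. access 41: MISS. Cache (LRU->MRU): [31 21 15 69 65 41]
  9. access 65: HIT. Cache (LRU->MRU): [31 21 15 69 41 65]
  10. access 41: HIT. Cache (LRU->MRU): [31 21 15 69 65 41]
  11. access 65: HIT. Cache (LRU->MRU): [31 21 15 69 41 65]
  12. access 65: HIT. Cache (LRU->MRU): [31 21 15 69 41 65]
  13. access 65: HIT. Cache (LRU->MRU): [31 21 15 69 41 65]
  14. access 50: MISS. Cache (LRU->MRU): [31 21 15 69 41 65 50]
  15. access 65: HIT. Cache (LRU->MRU): [31 21 15 69 41 50 65]
  16. access 65: HIT. Cache (LRU->MRU): [31 21 15 69 41 50 65]
  17. access 33: MISS, evict 31. Cache (LRU->MRU): [21 15 69 41 50 65 33]
  18. access 65: HIT. Cache (LRU->MRU): [21 15 69 41 50 33 65]
  19. access 65: HIT. Cache (LRU->MRU): [21 15 69 41 50 33 65]
  20. access 33: HIT. Cache (LRU->MRU): [21 15 69 41 50 65 33]
  21. access 32: MISS, evict 21. Cache (LRU->MRU): [15 69 41 50 65 33 32]
  22. access 32: HIT. Cache (LRU->MRU): [15 69 41 50 65 33 32]
  23. access 65: HIT. Cache (LRU->MRU): [15 69 41 50 33 32 65]
  24. access 32: HIT. Cache (LRU->MRU): [15 69 41 50 33 65 32]
  25. access 33: HIT. Cache (LRU->MRU): [15 69 41 50 65 32 33]
  26. access 10: MISS, evict 15. Cache (LRU->MRU): [69 41 50 65 32 33 10]
  27. access 10: HIT. Cache (LRU->MRU): [69 41 50 65 32 33 10]
  28. access 33: HIT. Cache (LRU->MRU): [69 41 50 65 32 10 33]
  29. access 50: HIT. Cache (LRU->MRU): [69 41 65 32 10 33 50]
  30. access 10: HIT. Cache (LRU->MRU): [69 41 65 32 33 50 10]
  31. access 33: HIT. Cache (LRU->MRU): [69 41 65 32 50 10 33]
  32. access 33: HIT. Cache (LRU->MRU): [69 41 65 32 50 10 33]
  33. access 65: HIT. Cache (LRU->MRU): [69 41 32 50 10 33 65]
  34. access 21: MISS, evict 69. Cache (LRU->MRU): [41 32 50 10 33 65 21]
  35. access 15: MISS, evict 41. Cache (LRU->MRU): [32 50 10 33 65 21 15]
  36. access 33: HIT. Cache (LRU->MRU): [32 50 10 65 21 15 33]
  37. access 15: HIT. Cache (LRU->MRU): [32 50 10 65 21 33 15]
  38. access 41: MISS, evict 32. Cache (LRU->MRU): [50 10 65 21 33 15 41]
Total: 25 hits, 13 misses, 6 evictions

Answer: 50 10 65 21 33 15 41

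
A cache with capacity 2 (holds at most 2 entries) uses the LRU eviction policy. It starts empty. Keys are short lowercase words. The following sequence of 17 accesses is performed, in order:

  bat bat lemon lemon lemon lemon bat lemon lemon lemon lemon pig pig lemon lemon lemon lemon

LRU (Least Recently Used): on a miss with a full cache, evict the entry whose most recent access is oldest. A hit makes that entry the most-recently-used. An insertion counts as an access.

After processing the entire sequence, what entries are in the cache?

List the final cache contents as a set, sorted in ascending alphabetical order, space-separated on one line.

LRU simulation (capacity=2):
  1. access bat: MISS. Cache (LRU->MRU): [bat]
  2. access bat: HIT. Cache (LRU->MRU): [bat]
  3. access lemon: MISS. Cache (LRU->MRU): [bat lemon]
  4. access lemon: HIT. Cache (LRU->MRU): [bat lemon]
  5. access lemon: HIT. Cache (LRU->MRU): [bat lemon]
  6. access lemon: HIT. Cache (LRU->MRU): [bat lemon]
  7. access bat: HIT. Cache (LRU->MRU): [lemon bat]
  8. access lemon: HIT. Cache (LRU->MRU): [bat lemon]
  9. access lemon: HIT. Cache (LRU->MRU): [bat lemon]
  10. access lemon: HIT. Cache (LRU->MRU): [bat lemon]
  11. access lemon: HIT. Cache (LRU->MRU): [bat lemon]
  12. access pig: MISS, evict bat. Cache (LRU->MRU): [lemon pig]
  13. access pig: HIT. Cache (LRU->MRU): [lemon pig]
  14. access lemon: HIT. Cache (LRU->MRU): [pig lemon]
  15. access lemon: HIT. Cache (LRU->MRU): [pig lemon]
  16. access lemon: HIT. Cache (LRU->MRU): [pig lemon]
  17. access lemon: HIT. Cache (LRU->MRU): [pig lemon]
Total: 14 hits, 3 misses, 1 evictions

Answer: lemon pig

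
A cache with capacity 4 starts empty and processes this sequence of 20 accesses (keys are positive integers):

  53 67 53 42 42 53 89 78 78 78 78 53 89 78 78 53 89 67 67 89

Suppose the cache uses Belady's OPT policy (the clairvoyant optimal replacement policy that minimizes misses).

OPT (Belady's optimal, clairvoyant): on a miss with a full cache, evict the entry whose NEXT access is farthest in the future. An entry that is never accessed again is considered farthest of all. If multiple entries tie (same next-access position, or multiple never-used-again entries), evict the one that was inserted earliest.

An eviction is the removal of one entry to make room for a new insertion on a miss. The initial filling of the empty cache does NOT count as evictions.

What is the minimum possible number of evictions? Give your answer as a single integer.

Answer: 1

Derivation:
OPT (Belady) simulation (capacity=4):
  1. access 53: MISS. Cache: [53]
  2. access 67: MISS. Cache: [53 67]
  3. access 53: HIT. Next use of 53: step 6. Cache: [53 67]
  4. access 42: MISS. Cache: [53 67 42]
  5. access 42: HIT. Next use of 42: never. Cache: [53 67 42]
  6. access 53: HIT. Next use of 53: step 12. Cache: [53 67 42]
  7. access 89: MISS. Cache: [53 67 42 89]
  8. access 78: MISS, evict 42 (next use: never). Cache: [53 67 89 78]
  9. access 78: HIT. Next use of 78: step 10. Cache: [53 67 89 78]
  10. access 78: HIT. Next use of 78: step 11. Cache: [53 67 89 78]
  11. access 78: HIT. Next use of 78: step 14. Cache: [53 67 89 78]
  12. access 53: HIT. Next use of 53: step 16. Cache: [53 67 89 78]
  13. access 89: HIT. Next use of 89: step 17. Cache: [53 67 89 78]
  14. access 78: HIT. Next use of 78: step 15. Cache: [53 67 89 78]
  15. access 78: HIT. Next use of 78: never. Cache: [53 67 89 78]
  16. access 53: HIT. Next use of 53: never. Cache: [53 67 89 78]
  17. access 89: HIT. Next use of 89: step 20. Cache: [53 67 89 78]
  18. access 67: HIT. Next use of 67: step 19. Cache: [53 67 89 78]
  19. access 67: HIT. Next use of 67: never. Cache: [53 67 89 78]
  20. access 89: HIT. Next use of 89: never. Cache: [53 67 89 78]
Total: 15 hits, 5 misses, 1 evictions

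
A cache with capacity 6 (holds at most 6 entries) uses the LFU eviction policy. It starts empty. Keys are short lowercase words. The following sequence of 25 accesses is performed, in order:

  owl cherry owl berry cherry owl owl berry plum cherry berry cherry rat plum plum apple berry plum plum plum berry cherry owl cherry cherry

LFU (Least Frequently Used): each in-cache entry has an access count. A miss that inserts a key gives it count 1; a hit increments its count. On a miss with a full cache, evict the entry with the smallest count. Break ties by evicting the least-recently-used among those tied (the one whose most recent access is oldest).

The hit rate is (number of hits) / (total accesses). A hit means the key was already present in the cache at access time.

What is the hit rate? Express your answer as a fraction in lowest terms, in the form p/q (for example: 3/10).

Answer: 19/25

Derivation:
LFU simulation (capacity=6):
  1. access owl: MISS. Cache: [owl(c=1)]
  2. access cherry: MISS. Cache: [owl(c=1) cherry(c=1)]
  3. access owl: HIT, count now 2. Cache: [cherry(c=1) owl(c=2)]
  4. access berry: MISS. Cache: [cherry(c=1) berry(c=1) owl(c=2)]
  5. access cherry: HIT, count now 2. Cache: [berry(c=1) owl(c=2) cherry(c=2)]
  6. access owl: HIT, count now 3. Cache: [berry(c=1) cherry(c=2) owl(c=3)]
  7. access owl: HIT, count now 4. Cache: [berry(c=1) cherry(c=2) owl(c=4)]
  8. access berry: HIT, count now 2. Cache: [cherry(c=2) berry(c=2) owl(c=4)]
  9. access plum: MISS. Cache: [plum(c=1) cherry(c=2) berry(c=2) owl(c=4)]
  10. access cherry: HIT, count now 3. Cache: [plum(c=1) berry(c=2) cherry(c=3) owl(c=4)]
  11. access berry: HIT, count now 3. Cache: [plum(c=1) cherry(c=3) berry(c=3) owl(c=4)]
  12. access cherry: HIT, count now 4. Cache: [plum(c=1) berry(c=3) owl(c=4) cherry(c=4)]
  13. access rat: MISS. Cache: [plum(c=1) rat(c=1) berry(c=3) owl(c=4) cherry(c=4)]
  14. access plum: HIT, count now 2. Cache: [rat(c=1) plum(c=2) berry(c=3) owl(c=4) cherry(c=4)]
  15. access plum: HIT, count now 3. Cache: [rat(c=1) berry(c=3) plum(c=3) owl(c=4) cherry(c=4)]
  16. access apple: MISS. Cache: [rat(c=1) apple(c=1) berry(c=3) plum(c=3) owl(c=4) cherry(c=4)]
  17. access berry: HIT, count now 4. Cache: [rat(c=1) apple(c=1) plum(c=3) owl(c=4) cherry(c=4) berry(c=4)]
  18. access plum: HIT, count now 4. Cache: [rat(c=1) apple(c=1) owl(c=4) cherry(c=4) berry(c=4) plum(c=4)]
  19. access plum: HIT, count now 5. Cache: [rat(c=1) apple(c=1) owl(c=4) cherry(c=4) berry(c=4) plum(c=5)]
  20. access plum: HIT, count now 6. Cache: [rat(c=1) apple(c=1) owl(c=4) cherry(c=4) berry(c=4) plum(c=6)]
  21. access berry: HIT, count now 5. Cache: [rat(c=1) apple(c=1) owl(c=4) cherry(c=4) berry(c=5) plum(c=6)]
  22. access cherry: HIT, count now 5. Cache: [rat(c=1) apple(c=1) owl(c=4) berry(c=5) cherry(c=5) plum(c=6)]
  23. access owl: HIT, count now 5. Cache: [rat(c=1) apple(c=1) berry(c=5) cherry(c=5) owl(c=5) plum(c=6)]
  24. access cherry: HIT, count now 6. Cache: [rat(c=1) apple(c=1) berry(c=5) owl(c=5) plum(c=6) cherry(c=6)]
  25. access cherry: HIT, count now 7. Cache: [rat(c=1) apple(c=1) berry(c=5) owl(c=5) plum(c=6) cherry(c=7)]
Total: 19 hits, 6 misses, 0 evictions

Hit rate = 19/25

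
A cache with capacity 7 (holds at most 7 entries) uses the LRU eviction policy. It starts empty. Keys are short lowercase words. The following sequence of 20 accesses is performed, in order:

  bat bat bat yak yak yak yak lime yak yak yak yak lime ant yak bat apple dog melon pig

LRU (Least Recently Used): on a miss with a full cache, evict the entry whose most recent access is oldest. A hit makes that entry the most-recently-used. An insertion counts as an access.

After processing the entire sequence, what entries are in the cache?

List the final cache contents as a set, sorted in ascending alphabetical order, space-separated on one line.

Answer: ant apple bat dog melon pig yak

Derivation:
LRU simulation (capacity=7):
  1. access bat: MISS. Cache (LRU->MRU): [bat]
  2. access bat: HIT. Cache (LRU->MRU): [bat]
  3. access bat: HIT. Cache (LRU->MRU): [bat]
  4. access yak: MISS. Cache (LRU->MRU): [bat yak]
  5. access yak: HIT. Cache (LRU->MRU): [bat yak]
  6. access yak: HIT. Cache (LRU->MRU): [bat yak]
  7. access yak: HIT. Cache (LRU->MRU): [bat yak]
  8. access lime: MISS. Cache (LRU->MRU): [bat yak lime]
  9. access yak: HIT. Cache (LRU->MRU): [bat lime yak]
  10. access yak: HIT. Cache (LRU->MRU): [bat lime yak]
  11. access yak: HIT. Cache (LRU->MRU): [bat lime yak]
  12. access yak: HIT. Cache (LRU->MRU): [bat lime yak]
  13. access lime: HIT. Cache (LRU->MRU): [bat yak lime]
  14. access ant: MISS. Cache (LRU->MRU): [bat yak lime ant]
  15. access yak: HIT. Cache (LRU->MRU): [bat lime ant yak]
  16. access bat: HIT. Cache (LRU->MRU): [lime ant yak bat]
  17. access apple: MISS. Cache (LRU->MRU): [lime ant yak bat apple]
  18. access dog: MISS. Cache (LRU->MRU): [lime ant yak bat apple dog]
  19. access melon: MISS. Cache (LRU->MRU): [lime ant yak bat apple dog melon]
  20. access pig: MISS, evict lime. Cache (LRU->MRU): [ant yak bat apple dog melon pig]
Total: 12 hits, 8 misses, 1 evictions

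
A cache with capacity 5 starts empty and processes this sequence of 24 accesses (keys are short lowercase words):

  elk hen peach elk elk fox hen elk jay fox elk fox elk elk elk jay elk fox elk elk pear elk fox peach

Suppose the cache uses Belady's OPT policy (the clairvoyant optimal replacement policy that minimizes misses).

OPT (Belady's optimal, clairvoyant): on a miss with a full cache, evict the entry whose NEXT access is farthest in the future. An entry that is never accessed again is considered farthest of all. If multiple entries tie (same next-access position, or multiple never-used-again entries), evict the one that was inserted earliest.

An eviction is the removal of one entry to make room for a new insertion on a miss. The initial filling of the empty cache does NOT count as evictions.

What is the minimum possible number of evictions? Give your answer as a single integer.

Answer: 1

Derivation:
OPT (Belady) simulation (capacity=5):
  1. access elk: MISS. Cache: [elk]
  2. access hen: MISS. Cache: [elk hen]
  3. access peach: MISS. Cache: [elk hen peach]
  4. access elk: HIT. Next use of elk: step 5. Cache: [elk hen peach]
  5. access elk: HIT. Next use of elk: step 8. Cache: [elk hen peach]
  6. access fox: MISS. Cache: [elk hen peach fox]
  7. access hen: HIT. Next use of hen: never. Cache: [elk hen peach fox]
  8. access elk: HIT. Next use of elk: step 11. Cache: [elk hen peach fox]
  9. access jay: MISS. Cache: [elk hen peach fox jay]
  10. access fox: HIT. Next use of fox: step 12. Cache: [elk hen peach fox jay]
  11. access elk: HIT. Next use of elk: step 13. Cache: [elk hen peach fox jay]
  12. access fox: HIT. Next use of fox: step 18. Cache: [elk hen peach fox jay]
  13. access elk: HIT. Next use of elk: step 14. Cache: [elk hen peach fox jay]
  14. access elk: HIT. Next use of elk: step 15. Cache: [elk hen peach fox jay]
  15. access elk: HIT. Next use of elk: step 17. Cache: [elk hen peach fox jay]
  16. access jay: HIT. Next use of jay: never. Cache: [elk hen peach fox jay]
  17. access elk: HIT. Next use of elk: step 19. Cache: [elk hen peach fox jay]
  18. access fox: HIT. Next use of fox: step 23. Cache: [elk hen peach fox jay]
  19. access elk: HIT. Next use of elk: step 20. Cache: [elk hen peach fox jay]
  20. access elk: HIT. Next use of elk: step 22. Cache: [elk hen peach fox jay]
  21. access pear: MISS, evict hen (next use: never). Cache: [elk peach fox jay pear]
  22. access elk: HIT. Next use of elk: never. Cache: [elk peach fox jay pear]
  23. access fox: HIT. Next use of fox: never. Cache: [elk peach fox jay pear]
  24. access peach: HIT. Next use of peach: never. Cache: [elk peach fox jay pear]
Total: 18 hits, 6 misses, 1 evictions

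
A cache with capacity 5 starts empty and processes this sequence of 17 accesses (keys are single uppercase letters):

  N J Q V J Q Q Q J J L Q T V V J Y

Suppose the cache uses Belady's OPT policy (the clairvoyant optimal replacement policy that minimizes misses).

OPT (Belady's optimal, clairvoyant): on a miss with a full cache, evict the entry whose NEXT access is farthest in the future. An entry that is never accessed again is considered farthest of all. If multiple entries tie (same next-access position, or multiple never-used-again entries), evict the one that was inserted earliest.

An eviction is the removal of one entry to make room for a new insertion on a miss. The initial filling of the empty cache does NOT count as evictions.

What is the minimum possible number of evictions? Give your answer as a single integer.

Answer: 2

Derivation:
OPT (Belady) simulation (capacity=5):
  1. access N: MISS. Cache: [N]
  2. access J: MISS. Cache: [N J]
  3. access Q: MISS. Cache: [N J Q]
  4. access V: MISS. Cache: [N J Q V]
  5. access J: HIT. Next use of J: step 9. Cache: [N J Q V]
  6. access Q: HIT. Next use of Q: step 7. Cache: [N J Q V]
  7. access Q: HIT. Next use of Q: step 8. Cache: [N J Q V]
  8. access Q: HIT. Next use of Q: step 12. Cache: [N J Q V]
  9. access J: HIT. Next use of J: step 10. Cache: [N J Q V]
  10. access J: HIT. Next use of J: step 16. Cache: [N J Q V]
  11. access L: MISS. Cache: [N J Q V L]
  12. access Q: HIT. Next use of Q: never. Cache: [N J Q V L]
  13. access T: MISS, evict N (next use: never). Cache: [J Q V L T]
  14. access V: HIT. Next use of V: step 15. Cache: [J Q V L T]
  15. access V: HIT. Next use of V: never. Cache: [J Q V L T]
  16. access J: HIT. Next use of J: never. Cache: [J Q V L T]
  17. access Y: MISS, evict J (next use: never). Cache: [Q V L T Y]
Total: 10 hits, 7 misses, 2 evictions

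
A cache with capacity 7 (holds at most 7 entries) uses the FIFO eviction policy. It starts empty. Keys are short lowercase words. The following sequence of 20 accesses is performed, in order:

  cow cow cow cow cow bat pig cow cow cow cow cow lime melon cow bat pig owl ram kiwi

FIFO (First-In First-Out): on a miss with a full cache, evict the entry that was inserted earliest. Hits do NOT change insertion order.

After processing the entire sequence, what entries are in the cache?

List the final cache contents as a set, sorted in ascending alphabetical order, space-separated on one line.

Answer: bat kiwi lime melon owl pig ram

Derivation:
FIFO simulation (capacity=7):
  1. access cow: MISS. Cache (old->new): [cow]
  2. access cow: HIT. Cache (old->new): [cow]
  3. access cow: HIT. Cache (old->new): [cow]
  4. access cow: HIT. Cache (old->new): [cow]
  5. access cow: HIT. Cache (old->new): [cow]
  6. access bat: MISS. Cache (old->new): [cow bat]
  7. access pig: MISS. Cache (old->new): [cow bat pig]
  8. access cow: HIT. Cache (old->new): [cow bat pig]
  9. access cow: HIT. Cache (old->new): [cow bat pig]
  10. access cow: HIT. Cache (old->new): [cow bat pig]
  11. access cow: HIT. Cache (old->new): [cow bat pig]
  12. access cow: HIT. Cache (old->new): [cow bat pig]
  13. access lime: MISS. Cache (old->new): [cow bat pig lime]
  14. access melon: MISS. Cache (old->new): [cow bat pig lime melon]
  15. access cow: HIT. Cache (old->new): [cow bat pig lime melon]
  16. access bat: HIT. Cache (old->new): [cow bat pig lime melon]
  17. access pig: HIT. Cache (old->new): [cow bat pig lime melon]
  18. access owl: MISS. Cache (old->new): [cow bat pig lime melon owl]
  19. access ram: MISS. Cache (old->new): [cow bat pig lime melon owl ram]
  20. access kiwi: MISS, evict cow. Cache (old->new): [bat pig lime melon owl ram kiwi]
Total: 12 hits, 8 misses, 1 evictions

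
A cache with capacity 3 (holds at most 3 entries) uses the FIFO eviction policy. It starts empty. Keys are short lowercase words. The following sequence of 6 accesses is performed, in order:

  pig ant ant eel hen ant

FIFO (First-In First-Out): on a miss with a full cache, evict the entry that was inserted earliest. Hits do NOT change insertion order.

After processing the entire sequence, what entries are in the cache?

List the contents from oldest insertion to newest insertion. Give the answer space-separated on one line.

Answer: ant eel hen

Derivation:
FIFO simulation (capacity=3):
  1. access pig: MISS. Cache (old->new): [pig]
  2. access ant: MISS. Cache (old->new): [pig ant]
  3. access ant: HIT. Cache (old->new): [pig ant]
  4. access eel: MISS. Cache (old->new): [pig ant eel]
  5. access hen: MISS, evict pig. Cache (old->new): [ant eel hen]
  6. access ant: HIT. Cache (old->new): [ant eel hen]
Total: 2 hits, 4 misses, 1 evictions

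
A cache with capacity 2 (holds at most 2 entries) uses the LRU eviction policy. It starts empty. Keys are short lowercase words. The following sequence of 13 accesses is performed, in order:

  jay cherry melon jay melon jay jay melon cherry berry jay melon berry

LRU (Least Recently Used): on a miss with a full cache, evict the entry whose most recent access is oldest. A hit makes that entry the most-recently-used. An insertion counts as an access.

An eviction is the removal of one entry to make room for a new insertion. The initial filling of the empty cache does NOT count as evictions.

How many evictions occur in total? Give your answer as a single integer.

LRU simulation (capacity=2):
  1. access jay: MISS. Cache (LRU->MRU): [jay]
  2. access cherry: MISS. Cache (LRU->MRU): [jay cherry]
  3. access melon: MISS, evict jay. Cache (LRU->MRU): [cherry melon]
  4. access jay: MISS, evict cherry. Cache (LRU->MRU): [melon jay]
  5. access melon: HIT. Cache (LRU->MRU): [jay melon]
  6. access jay: HIT. Cache (LRU->MRU): [melon jay]
  7. access jay: HIT. Cache (LRU->MRU): [melon jay]
  8. access melon: HIT. Cache (LRU->MRU): [jay melon]
  9. access cherry: MISS, evict jay. Cache (LRU->MRU): [melon cherry]
  10. access berry: MISS, evict melon. Cache (LRU->MRU): [cherry berry]
  11. access jay: MISS, evict cherry. Cache (LRU->MRU): [berry jay]
  12. access melon: MISS, evict berry. Cache (LRU->MRU): [jay melon]
  13. access berry: MISS, evict jay. Cache (LRU->MRU): [melon berry]
Total: 4 hits, 9 misses, 7 evictions

Answer: 7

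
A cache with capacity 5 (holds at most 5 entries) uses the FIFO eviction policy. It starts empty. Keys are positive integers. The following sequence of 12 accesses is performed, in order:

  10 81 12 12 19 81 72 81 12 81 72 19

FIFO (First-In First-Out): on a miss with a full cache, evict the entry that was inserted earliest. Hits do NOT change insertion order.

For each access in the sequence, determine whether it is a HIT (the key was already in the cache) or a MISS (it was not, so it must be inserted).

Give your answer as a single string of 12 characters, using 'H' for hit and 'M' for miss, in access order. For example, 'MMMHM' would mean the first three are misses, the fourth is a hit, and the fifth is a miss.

Answer: MMMHMHMHHHHH

Derivation:
FIFO simulation (capacity=5):
  1. access 10: MISS. Cache (old->new): [10]
  2. access 81: MISS. Cache (old->new): [10 81]
  3. access 12: MISS. Cache (old->new): [10 81 12]
  4. access 12: HIT. Cache (old->new): [10 81 12]
  5. access 19: MISS. Cache (old->new): [10 81 12 19]
  6. access 81: HIT. Cache (old->new): [10 81 12 19]
  7. access 72: MISS. Cache (old->new): [10 81 12 19 72]
  8. access 81: HIT. Cache (old->new): [10 81 12 19 72]
  9. access 12: HIT. Cache (old->new): [10 81 12 19 72]
  10. access 81: HIT. Cache (old->new): [10 81 12 19 72]
  11. access 72: HIT. Cache (old->new): [10 81 12 19 72]
  12. access 19: HIT. Cache (old->new): [10 81 12 19 72]
Total: 7 hits, 5 misses, 0 evictions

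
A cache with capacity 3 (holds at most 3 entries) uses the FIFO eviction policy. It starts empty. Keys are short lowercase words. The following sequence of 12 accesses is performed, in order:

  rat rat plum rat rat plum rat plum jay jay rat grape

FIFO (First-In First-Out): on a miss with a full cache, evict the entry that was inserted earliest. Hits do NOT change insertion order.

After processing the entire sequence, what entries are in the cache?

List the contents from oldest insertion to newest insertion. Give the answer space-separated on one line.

FIFO simulation (capacity=3):
  1. access rat: MISS. Cache (old->new): [rat]
  2. access rat: HIT. Cache (old->new): [rat]
  3. access plum: MISS. Cache (old->new): [rat plum]
  4. access rat: HIT. Cache (old->new): [rat plum]
  5. access rat: HIT. Cache (old->new): [rat plum]
  6. access plum: HIT. Cache (old->new): [rat plum]
  7. access rat: HIT. Cache (old->new): [rat plum]
  8. access plum: HIT. Cache (old->new): [rat plum]
  9. access jay: MISS. Cache (old->new): [rat plum jay]
  10. access jay: HIT. Cache (old->new): [rat plum jay]
  11. access rat: HIT. Cache (old->new): [rat plum jay]
  12. access grape: MISS, evict rat. Cache (old->new): [plum jay grape]
Total: 8 hits, 4 misses, 1 evictions

Answer: plum jay grape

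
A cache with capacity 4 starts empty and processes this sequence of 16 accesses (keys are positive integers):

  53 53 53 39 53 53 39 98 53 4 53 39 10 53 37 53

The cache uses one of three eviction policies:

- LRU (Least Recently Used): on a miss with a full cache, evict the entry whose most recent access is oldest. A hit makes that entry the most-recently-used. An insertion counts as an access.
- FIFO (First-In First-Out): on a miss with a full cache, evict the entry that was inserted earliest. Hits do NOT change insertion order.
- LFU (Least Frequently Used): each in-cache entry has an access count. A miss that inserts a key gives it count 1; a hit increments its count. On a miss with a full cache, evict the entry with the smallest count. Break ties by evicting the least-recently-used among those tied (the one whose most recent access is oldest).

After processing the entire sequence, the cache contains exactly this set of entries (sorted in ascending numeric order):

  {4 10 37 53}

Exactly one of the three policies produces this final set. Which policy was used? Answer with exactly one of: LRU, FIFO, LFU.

Simulating under each policy and comparing final sets:
  LRU: final set = {10 37 39 53} -> differs
  FIFO: final set = {4 10 37 53} -> MATCHES target
  LFU: final set = {10 37 39 53} -> differs
Only FIFO produces the target set.

Answer: FIFO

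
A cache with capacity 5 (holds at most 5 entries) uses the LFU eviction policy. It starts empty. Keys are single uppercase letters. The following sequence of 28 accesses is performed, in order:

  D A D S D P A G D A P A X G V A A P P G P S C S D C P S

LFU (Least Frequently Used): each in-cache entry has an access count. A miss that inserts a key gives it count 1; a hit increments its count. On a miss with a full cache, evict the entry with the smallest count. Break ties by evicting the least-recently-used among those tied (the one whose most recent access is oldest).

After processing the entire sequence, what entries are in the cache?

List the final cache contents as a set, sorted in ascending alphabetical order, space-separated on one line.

LFU simulation (capacity=5):
  1. access D: MISS. Cache: [D(c=1)]
  2. access A: MISS. Cache: [D(c=1) A(c=1)]
  3. access D: HIT, count now 2. Cache: [A(c=1) D(c=2)]
  4. access S: MISS. Cache: [A(c=1) S(c=1) D(c=2)]
  5. access D: HIT, count now 3. Cache: [A(c=1) S(c=1) D(c=3)]
  6. access P: MISS. Cache: [A(c=1) S(c=1) P(c=1) D(c=3)]
  7. access A: HIT, count now 2. Cache: [S(c=1) P(c=1) A(c=2) D(c=3)]
  8. access G: MISS. Cache: [S(c=1) P(c=1) G(c=1) A(c=2) D(c=3)]
  9. access D: HIT, count now 4. Cache: [S(c=1) P(c=1) G(c=1) A(c=2) D(c=4)]
  10. access A: HIT, count now 3. Cache: [S(c=1) P(c=1) G(c=1) A(c=3) D(c=4)]
  11. access P: HIT, count now 2. Cache: [S(c=1) G(c=1) P(c=2) A(c=3) D(c=4)]
  12. access A: HIT, count now 4. Cache: [S(c=1) G(c=1) P(c=2) D(c=4) A(c=4)]
  13. access X: MISS, evict S(c=1). Cache: [G(c=1) X(c=1) P(c=2) D(c=4) A(c=4)]
  14. access G: HIT, count now 2. Cache: [X(c=1) P(c=2) G(c=2) D(c=4) A(c=4)]
  15. access V: MISS, evict X(c=1). Cache: [V(c=1) P(c=2) G(c=2) D(c=4) A(c=4)]
  16. access A: HIT, count now 5. Cache: [V(c=1) P(c=2) G(c=2) D(c=4) A(c=5)]
  17. access A: HIT, count now 6. Cache: [V(c=1) P(c=2) G(c=2) D(c=4) A(c=6)]
  18. access P: HIT, count now 3. Cache: [V(c=1) G(c=2) P(c=3) D(c=4) A(c=6)]
  19. access P: HIT, count now 4. Cache: [V(c=1) G(c=2) D(c=4) P(c=4) A(c=6)]
  20. access G: HIT, count now 3. Cache: [V(c=1) G(c=3) D(c=4) P(c=4) A(c=6)]
  21. access P: HIT, count now 5. Cache: [V(c=1) G(c=3) D(c=4) P(c=5) A(c=6)]
  22. access S: MISS, evict V(c=1). Cache: [S(c=1) G(c=3) D(c=4) P(c=5) A(c=6)]
  23. access C: MISS, evict S(c=1). Cache: [C(c=1) G(c=3) D(c=4) P(c=5) A(c=6)]
  24. access S: MISS, evict C(c=1). Cache: [S(c=1) G(c=3) D(c=4) P(c=5) A(c=6)]
  25. access D: HIT, count now 5. Cache: [S(c=1) G(c=3) P(c=5) D(c=5) A(c=6)]
  26. access C: MISS, evict S(c=1). Cache: [C(c=1) G(c=3) P(c=5) D(c=5) A(c=6)]
  27. access P: HIT, count now 6. Cache: [C(c=1) G(c=3) D(c=5) A(c=6) P(c=6)]
  28. access S: MISS, evict C(c=1). Cache: [S(c=1) G(c=3) D(c=5) A(c=6) P(c=6)]
Total: 16 hits, 12 misses, 7 evictions

Answer: A D G P S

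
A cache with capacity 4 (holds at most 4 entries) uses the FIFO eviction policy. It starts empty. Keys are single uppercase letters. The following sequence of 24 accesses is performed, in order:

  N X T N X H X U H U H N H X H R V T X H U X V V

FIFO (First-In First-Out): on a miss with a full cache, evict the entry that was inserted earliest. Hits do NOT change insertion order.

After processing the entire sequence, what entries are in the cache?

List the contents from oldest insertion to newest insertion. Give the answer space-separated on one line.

FIFO simulation (capacity=4):
  1. access N: MISS. Cache (old->new): [N]
  2. access X: MISS. Cache (old->new): [N X]
  3. access T: MISS. Cache (old->new): [N X T]
  4. access N: HIT. Cache (old->new): [N X T]
  5. access X: HIT. Cache (old->new): [N X T]
  6. access H: MISS. Cache (old->new): [N X T H]
  7. access X: HIT. Cache (old->new): [N X T H]
  8. access U: MISS, evict N. Cache (old->new): [X T H U]
  9. access H: HIT. Cache (old->new): [X T H U]
  10. access U: HIT. Cache (old->new): [X T H U]
  11. access H: HIT. Cache (old->new): [X T H U]
  12. access N: MISS, evict X. Cache (old->new): [T H U N]
  13. access H: HIT. Cache (old->new): [T H U N]
  14. access X: MISS, evict T. Cache (old->new): [H U N X]
  15. access H: HIT. Cache (old->new): [H U N X]
  16. access R: MISS, evict H. Cache (old->new): [U N X R]
  17. access V: MISS, evict U. Cache (old->new): [N X R V]
  18. access T: MISS, evict N. Cache (old->new): [X R V T]
  19. access X: HIT. Cache (old->new): [X R V T]
  20. access H: MISS, evict X. Cache (old->new): [R V T H]
  21. access U: MISS, evict R. Cache (old->new): [V T H U]
  22. access X: MISS, evict V. Cache (old->new): [T H U X]
  23. access V: MISS, evict T. Cache (old->new): [H U X V]
  24. access V: HIT. Cache (old->new): [H U X V]
Total: 10 hits, 14 misses, 10 evictions

Answer: H U X V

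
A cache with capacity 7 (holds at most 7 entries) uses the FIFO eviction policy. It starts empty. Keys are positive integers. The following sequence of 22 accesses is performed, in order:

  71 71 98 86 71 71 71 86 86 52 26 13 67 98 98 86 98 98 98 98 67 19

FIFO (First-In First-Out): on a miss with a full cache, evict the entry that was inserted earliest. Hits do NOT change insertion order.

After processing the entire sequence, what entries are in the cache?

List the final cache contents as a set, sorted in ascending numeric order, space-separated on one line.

FIFO simulation (capacity=7):
  1. access 71: MISS. Cache (old->new): [71]
  2. access 71: HIT. Cache (old->new): [71]
  3. access 98: MISS. Cache (old->new): [71 98]
  4. access 86: MISS. Cache (old->new): [71 98 86]
  5. access 71: HIT. Cache (old->new): [71 98 86]
  6. access 71: HIT. Cache (old->new): [71 98 86]
  7. access 71: HIT. Cache (old->new): [71 98 86]
  8. access 86: HIT. Cache (old->new): [71 98 86]
  9. access 86: HIT. Cache (old->new): [71 98 86]
  10. access 52: MISS. Cache (old->new): [71 98 86 52]
  11. access 26: MISS. Cache (old->new): [71 98 86 52 26]
  12. access 13: MISS. Cache (old->new): [71 98 86 52 26 13]
  13. access 67: MISS. Cache (old->new): [71 98 86 52 26 13 67]
  14. access 98: HIT. Cache (old->new): [71 98 86 52 26 13 67]
  15. access 98: HIT. Cache (old->new): [71 98 86 52 26 13 67]
  16. access 86: HIT. Cache (old->new): [71 98 86 52 26 13 67]
  17. access 98: HIT. Cache (old->new): [71 98 86 52 26 13 67]
  18. access 98: HIT. Cache (old->new): [71 98 86 52 26 13 67]
  19. access 98: HIT. Cache (old->new): [71 98 86 52 26 13 67]
  20. access 98: HIT. Cache (old->new): [71 98 86 52 26 13 67]
  21. access 67: HIT. Cache (old->new): [71 98 86 52 26 13 67]
  22. access 19: MISS, evict 71. Cache (old->new): [98 86 52 26 13 67 19]
Total: 14 hits, 8 misses, 1 evictions

Answer: 13 19 26 52 67 86 98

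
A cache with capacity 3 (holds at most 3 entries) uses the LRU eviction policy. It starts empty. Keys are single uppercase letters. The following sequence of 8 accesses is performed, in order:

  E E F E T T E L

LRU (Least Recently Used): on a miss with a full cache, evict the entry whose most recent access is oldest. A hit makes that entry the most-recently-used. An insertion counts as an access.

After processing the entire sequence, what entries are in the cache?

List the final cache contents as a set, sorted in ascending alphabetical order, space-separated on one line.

Answer: E L T

Derivation:
LRU simulation (capacity=3):
  1. access E: MISS. Cache (LRU->MRU): [E]
  2. access E: HIT. Cache (LRU->MRU): [E]
  3. access F: MISS. Cache (LRU->MRU): [E F]
  4. access E: HIT. Cache (LRU->MRU): [F E]
  5. access T: MISS. Cache (LRU->MRU): [F E T]
  6. access T: HIT. Cache (LRU->MRU): [F E T]
  7. access E: HIT. Cache (LRU->MRU): [F T E]
  8. access L: MISS, evict F. Cache (LRU->MRU): [T E L]
Total: 4 hits, 4 misses, 1 evictions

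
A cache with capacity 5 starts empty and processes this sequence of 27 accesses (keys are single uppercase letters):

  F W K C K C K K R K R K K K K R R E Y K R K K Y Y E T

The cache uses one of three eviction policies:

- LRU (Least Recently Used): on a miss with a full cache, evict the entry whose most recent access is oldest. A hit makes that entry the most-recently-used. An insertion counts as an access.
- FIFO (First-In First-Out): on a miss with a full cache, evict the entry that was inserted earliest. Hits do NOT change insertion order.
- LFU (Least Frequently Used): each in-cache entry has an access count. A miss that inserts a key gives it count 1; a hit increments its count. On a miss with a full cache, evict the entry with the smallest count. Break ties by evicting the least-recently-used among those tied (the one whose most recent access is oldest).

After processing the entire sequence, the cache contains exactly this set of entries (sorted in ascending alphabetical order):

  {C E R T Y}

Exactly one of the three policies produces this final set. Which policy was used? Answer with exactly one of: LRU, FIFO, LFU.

Simulating under each policy and comparing final sets:
  LRU: final set = {E K R T Y} -> differs
  FIFO: final set = {C E R T Y} -> MATCHES target
  LFU: final set = {E K R T Y} -> differs
Only FIFO produces the target set.

Answer: FIFO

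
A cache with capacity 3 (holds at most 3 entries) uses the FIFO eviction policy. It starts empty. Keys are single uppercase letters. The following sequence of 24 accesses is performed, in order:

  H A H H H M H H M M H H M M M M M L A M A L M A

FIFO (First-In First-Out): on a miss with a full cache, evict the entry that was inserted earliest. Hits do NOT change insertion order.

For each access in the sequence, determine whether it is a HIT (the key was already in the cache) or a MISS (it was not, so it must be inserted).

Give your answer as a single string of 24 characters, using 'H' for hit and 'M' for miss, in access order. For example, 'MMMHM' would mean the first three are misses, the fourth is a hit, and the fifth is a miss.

FIFO simulation (capacity=3):
  1. access H: MISS. Cache (old->new): [H]
  2. access A: MISS. Cache (old->new): [H A]
  3. access H: HIT. Cache (old->new): [H A]
  4. access H: HIT. Cache (old->new): [H A]
  5. access H: HIT. Cache (old->new): [H A]
  6. access M: MISS. Cache (old->new): [H A M]
  7. access H: HIT. Cache (old->new): [H A M]
  8. access H: HIT. Cache (old->new): [H A M]
  9. access M: HIT. Cache (old->new): [H A M]
  10. access M: HIT. Cache (old->new): [H A M]
  11. access H: HIT. Cache (old->new): [H A M]
  12. access H: HIT. Cache (old->new): [H A M]
  13. access M: HIT. Cache (old->new): [H A M]
  14. access M: HIT. Cache (old->new): [H A M]
  15. access M: HIT. Cache (old->new): [H A M]
  16. access M: HIT. Cache (old->new): [H A M]
  17. access M: HIT. Cache (old->new): [H A M]
  18. access L: MISS, evict H. Cache (old->new): [A M L]
  19. access A: HIT. Cache (old->new): [A M L]
  20. access M: HIT. Cache (old->new): [A M L]
  21. access A: HIT. Cache (old->new): [A M L]
  22. access L: HIT. Cache (old->new): [A M L]
  23. access M: HIT. Cache (old->new): [A M L]
  24. access A: HIT. Cache (old->new): [A M L]
Total: 20 hits, 4 misses, 1 evictions

Answer: MMHHHMHHHHHHHHHHHMHHHHHH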